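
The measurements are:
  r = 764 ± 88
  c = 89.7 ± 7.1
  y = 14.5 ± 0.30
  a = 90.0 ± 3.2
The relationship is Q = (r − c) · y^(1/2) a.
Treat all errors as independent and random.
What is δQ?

31400

Let u = r − c = 674. δu = √(δr² + δc²) = √(7740 + 50.4) = 88.3, so δu/u = 0.131.
Q is then a monomial in u, y, a:
δQ/Q = √((δu/u)² + (½·δy/y)² + (1·δa/a)²) = √(0.0171 + 0.000107 + 0.00126) = 0.136
Q = 2.31e+05, so δQ = 0.136 × 2.31e+05 = 31400.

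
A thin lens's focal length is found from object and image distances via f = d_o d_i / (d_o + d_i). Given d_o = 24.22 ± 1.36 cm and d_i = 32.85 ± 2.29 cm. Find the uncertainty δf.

0.611 cm

∂f/∂d_o = (d_i/(d_o+d_i))² = 0.331;  ∂f/∂d_i = (d_o/(d_o+d_i))² = 0.180
δf = √((∂f/∂d_o · δd_o)² + (∂f/∂d_i · δd_i)²) = √(0.203 + 0.170) = 0.611 cm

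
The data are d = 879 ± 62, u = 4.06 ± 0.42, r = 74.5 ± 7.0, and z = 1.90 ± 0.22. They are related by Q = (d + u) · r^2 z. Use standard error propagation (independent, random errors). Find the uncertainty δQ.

2.16e+06

Let w = d + u = 883. δw = √(δd² + δu²) = √(3840 + 0.176) = 62.0, so δw/w = 0.0702.
Q is then a monomial in w, r, z:
δQ/Q = √((δw/w)² + (2·δr/r)² + (1·δz/z)²) = √(0.00493 + 0.0353 + 0.0134) = 0.232
Q = 9.31e+06, so δQ = 0.232 × 9.31e+06 = 2.16e+06.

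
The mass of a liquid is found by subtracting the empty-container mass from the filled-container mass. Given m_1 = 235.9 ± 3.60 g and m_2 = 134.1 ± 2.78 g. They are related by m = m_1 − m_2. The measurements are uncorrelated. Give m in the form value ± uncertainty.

Each term contributes (cᵢ δxᵢ)² to (δm)²:
  (δm_1)² = 13.0;  (δm_2)² = 7.73
δm = √(20.7) = 4.55 g
m = 101.8 g.

101.8 ± 4.55 g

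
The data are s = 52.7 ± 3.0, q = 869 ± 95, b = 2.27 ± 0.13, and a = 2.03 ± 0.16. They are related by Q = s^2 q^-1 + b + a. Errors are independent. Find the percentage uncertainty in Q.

Let p = s^2·q^-1 = 3.20. δp/p = √((2·δs/s)² + (-1·δq/q)²) = √(0.0130 + 0.0120) = 0.158, so δp = 0.504.
Q = p + b + a: δQ = √(δp² + δb² + δa²) = √(0.254 + 0.0169 + 0.0256) = 0.545
Q = 7.50, so δQ/Q = 0.545/7.50 = 0.0727.

7.27%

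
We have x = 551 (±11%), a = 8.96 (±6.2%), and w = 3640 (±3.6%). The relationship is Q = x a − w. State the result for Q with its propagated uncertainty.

1300 ± 637

Let p = x·a = 4940. δp/p = √((1·δx/x)² + (1·δa/a)²) = √(0.0121 + 0.00384) = 0.126, so δp = 623.
Q = p − w: δQ = √(δp² + δw²) = √(3.89e+05 + 17200) = 637
Q = 1300.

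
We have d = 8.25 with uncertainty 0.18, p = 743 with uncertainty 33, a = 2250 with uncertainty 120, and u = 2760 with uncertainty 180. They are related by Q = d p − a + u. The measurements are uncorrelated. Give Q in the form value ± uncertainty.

Let w = d·p = 6130. δw/w = √((1·δd/d)² + (1·δp/p)²) = √(0.000476 + 0.00197) = 0.0495, so δw = 303.
Q = w − a + u: δQ = √(δw² + δa² + δu²) = √(92000 + 14400 + 32400) = 373
Q = 6640.

6640 ± 373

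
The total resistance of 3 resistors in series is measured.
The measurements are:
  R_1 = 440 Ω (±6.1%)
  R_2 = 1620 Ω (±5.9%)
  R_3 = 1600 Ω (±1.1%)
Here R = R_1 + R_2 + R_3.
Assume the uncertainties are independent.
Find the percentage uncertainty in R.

2.75%

For a sum/difference, combine absolute errors in quadrature:
  (δR_1)² = 720;  (δR_2)² = 9140;  (δR_3)² = 310
δR = √(10200) = 101 Ω
R = 3660 Ω, so δR/R = 101/3660 = 0.0275.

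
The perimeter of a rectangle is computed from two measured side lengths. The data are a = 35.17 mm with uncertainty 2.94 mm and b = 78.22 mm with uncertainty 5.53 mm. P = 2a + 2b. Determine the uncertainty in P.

12.5 mm

For a sum/difference, combine absolute errors in quadrature:
  (2·δa)² = 34.6;  (2·δb)² = 122
δP = √(157) = 12.5 mm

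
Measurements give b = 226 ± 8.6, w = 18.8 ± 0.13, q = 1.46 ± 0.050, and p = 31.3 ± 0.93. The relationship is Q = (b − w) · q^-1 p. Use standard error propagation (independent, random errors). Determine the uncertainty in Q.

273

Let u = b − w = 207. δu = √(δb² + δw²) = √(74.0 + 0.0169) = 8.60, so δu/u = 0.0415.
Q is then a monomial in u, q, p:
δQ/Q = √((δu/u)² + (-1·δq/q)² + (1·δp/p)²) = √(0.00172 + 0.00117 + 0.000883) = 0.0615
Q = 4440, so δQ = 0.0615 × 4440 = 273.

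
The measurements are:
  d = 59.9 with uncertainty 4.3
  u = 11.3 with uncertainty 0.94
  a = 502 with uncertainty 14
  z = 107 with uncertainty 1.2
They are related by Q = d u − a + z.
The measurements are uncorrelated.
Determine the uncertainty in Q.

Let p = d·u = 677. δp/p = √((1·δd/d)² + (1·δu/u)²) = √(0.00515 + 0.00692) = 0.110, so δp = 74.4.
Q = p − a + z: δQ = √(δp² + δa² + δz²) = √(5530 + 196 + 1.44) = 75.7

75.7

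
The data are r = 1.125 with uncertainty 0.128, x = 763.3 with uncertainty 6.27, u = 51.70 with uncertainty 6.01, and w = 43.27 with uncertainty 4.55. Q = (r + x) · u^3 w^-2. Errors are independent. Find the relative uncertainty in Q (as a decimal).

Let h = r + x = 764.4. δh = √(δr² + δx²) = √(0.0164 + 39.3) = 6.27, so δh/h = 0.00820.
Q is then a monomial in h, u, w:
δQ/Q = √((δh/h)² + (3·δu/u)² + (-2·δw/w)²) = √(6.73e-05 + 0.122 + 0.0442) = 0.407

0.407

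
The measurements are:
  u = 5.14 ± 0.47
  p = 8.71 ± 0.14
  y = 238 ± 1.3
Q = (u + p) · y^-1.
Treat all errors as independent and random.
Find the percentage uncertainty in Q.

3.58%

Let w = u + p = 13.9. δw = √(δu² + δp²) = √(0.221 + 0.0196) = 0.490, so δw/w = 0.0354.
Q is then a monomial in w, y:
δQ/Q = √((δw/w)² + (-1·δy/y)²) = √(0.00125 + 2.98e-05) = 0.0358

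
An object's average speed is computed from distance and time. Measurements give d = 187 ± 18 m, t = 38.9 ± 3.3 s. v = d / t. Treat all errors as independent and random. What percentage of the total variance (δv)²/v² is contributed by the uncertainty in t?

43.7%

(δv/v)² = (1·δd/d)² + (-1·δt/t)²
  d term: (1×0.0963)² = 0.00927
  t term: (-1×0.0848)² = 0.00720
Total = 0.0165. Share from t = 0.00720/0.0165 = 0.437.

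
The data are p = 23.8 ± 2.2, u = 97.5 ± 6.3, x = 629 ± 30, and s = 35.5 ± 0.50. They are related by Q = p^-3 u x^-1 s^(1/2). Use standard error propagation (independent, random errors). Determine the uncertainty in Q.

1.98e-05

Products/powers → add relative errors in quadrature, weighted by exponent:
  (-3·δp/p)² = (-3×0.0924)² = 0.0769;  (1·δu/u)² = (1×0.0646)² = 0.00418;  (-1·δx/x)² = (-1×0.0477)² = 0.00227;  (½·δs/s)² = (0.5×0.0141)² = 4.96e-05
δQ/Q = √(0.0834) = 0.289
Q = 6.85e-05, so δQ = 0.289 × 6.85e-05 = 1.98e-05.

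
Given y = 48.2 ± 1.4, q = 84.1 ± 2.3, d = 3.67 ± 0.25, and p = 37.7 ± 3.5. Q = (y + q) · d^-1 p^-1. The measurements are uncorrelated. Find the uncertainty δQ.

0.112

Let u = y + q = 132. δu = √(δy² + δq²) = √(1.96 + 5.29) = 2.69, so δu/u = 0.0204.
Q is then a monomial in u, d, p:
δQ/Q = √((δu/u)² + (-1·δd/d)² + (-1·δp/p)²) = √(0.000414 + 0.00464 + 0.00862) = 0.117
Q = 0.956, so δQ = 0.117 × 0.956 = 0.112.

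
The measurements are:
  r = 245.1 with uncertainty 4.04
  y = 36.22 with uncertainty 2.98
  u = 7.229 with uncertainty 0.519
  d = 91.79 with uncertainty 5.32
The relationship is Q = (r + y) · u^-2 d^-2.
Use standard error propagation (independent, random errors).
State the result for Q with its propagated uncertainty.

0.0006389 ± 0.000118

Let w = r + y = 281.3. δw = √(δr² + δy²) = √(16.3 + 8.88) = 5.02, so δw/w = 0.0178.
Q is then a monomial in w, u, d:
δQ/Q = √((δw/w)² + (-2·δu/u)² + (-2·δd/d)²) = √(0.000318 + 0.0206 + 0.0134) = 0.185
Q = 0.0006389, so δQ = 0.185 × 0.0006389 = 0.000118.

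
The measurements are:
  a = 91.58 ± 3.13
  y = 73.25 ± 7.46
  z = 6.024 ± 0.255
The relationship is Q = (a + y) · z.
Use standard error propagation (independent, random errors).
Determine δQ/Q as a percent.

Let u = a + y = 164.8. δu = √(δa² + δy²) = √(9.80 + 55.7) = 8.09, so δu/u = 0.0491.
Q is then a monomial in u, z:
δQ/Q = √((δu/u)² + (1·δz/z)²) = √(0.00241 + 0.00179) = 0.0648

6.48%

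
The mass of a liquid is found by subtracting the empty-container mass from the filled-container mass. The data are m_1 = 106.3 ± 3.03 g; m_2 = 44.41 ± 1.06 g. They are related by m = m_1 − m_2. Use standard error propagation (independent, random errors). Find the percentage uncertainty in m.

5.19%

Sums and differences: (δm)² = Σ (cᵢ δxᵢ)².
  (δm_1)² = 9.18;  (δm_2)² = 1.12
δm = √(10.3) = 3.21 g
m = 61.89 g, so δm/m = 3.21/61.89 = 0.0519.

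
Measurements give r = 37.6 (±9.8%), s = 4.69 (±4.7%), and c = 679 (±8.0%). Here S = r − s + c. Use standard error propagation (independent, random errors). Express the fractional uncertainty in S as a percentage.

Sums and differences: (δS)² = Σ (cᵢ δxᵢ)².
  (δr)² = 13.6;  (δs)² = 0.0486;  (δc)² = 2950
δS = √(2960) = 54.4
S = 712, so δS/S = 54.4/712 = 0.0765.

7.65%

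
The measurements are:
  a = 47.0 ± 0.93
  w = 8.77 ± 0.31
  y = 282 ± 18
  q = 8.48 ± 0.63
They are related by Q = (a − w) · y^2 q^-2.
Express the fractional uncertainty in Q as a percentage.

19.8%

Let u = a − w = 38.2. δu = √(δa² + δw²) = √(0.865 + 0.0961) = 0.980, so δu/u = 0.0256.
Q is then a monomial in u, y, q:
δQ/Q = √((δu/u)² + (2·δy/y)² + (-2·δq/q)²) = √(0.000658 + 0.0163 + 0.0221) = 0.198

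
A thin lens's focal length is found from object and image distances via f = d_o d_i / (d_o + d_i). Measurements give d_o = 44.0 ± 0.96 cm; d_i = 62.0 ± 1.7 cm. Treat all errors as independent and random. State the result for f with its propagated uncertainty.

∂f/∂d_o = (d_i/(d_o+d_i))² = 0.342;  ∂f/∂d_i = (d_o/(d_o+d_i))² = 0.172
δf = √((∂f/∂d_o · δd_o)² + (∂f/∂d_i · δd_i)²) = √(0.108 + 0.0858) = 0.440 cm
f = 25.7 cm.

25.7 ± 0.440 cm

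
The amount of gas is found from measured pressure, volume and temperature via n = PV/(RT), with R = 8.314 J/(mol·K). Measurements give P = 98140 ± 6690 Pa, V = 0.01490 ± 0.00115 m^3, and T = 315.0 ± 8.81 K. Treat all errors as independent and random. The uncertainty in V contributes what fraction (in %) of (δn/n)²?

52.3%

(δn/n)² = (1·δP/P)² + (1·δV/V)² + (-1·δT/T)²
  P term: (1×0.0682)² = 0.00465
  V term: (1×0.0772)² = 0.00596
  T term: (-1×0.0280)² = 0.000782
Total = 0.0114. Share from V = 0.00596/0.0114 = 0.523.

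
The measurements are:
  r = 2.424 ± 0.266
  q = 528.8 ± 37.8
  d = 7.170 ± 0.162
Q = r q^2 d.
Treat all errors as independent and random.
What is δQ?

8.83e+05

For a monomial Q ∝ r, q^2, d, fractional errors add in quadrature:
  (1·δr/r)² = (1×0.110)² = 0.0120;  (2·δq/q)² = (2×0.0715)² = 0.0204;  (1·δd/d)² = (1×0.0226)² = 0.000510
δQ/Q = √(0.0330) = 0.182
Q = 4.86e+06, so δQ = 0.182 × 4.86e+06 = 8.83e+05.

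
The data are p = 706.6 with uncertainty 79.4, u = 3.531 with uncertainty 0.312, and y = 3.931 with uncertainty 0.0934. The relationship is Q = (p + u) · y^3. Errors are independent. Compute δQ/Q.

Let w = p + u = 710.1. δw = √(δp² + δu²) = √(6300 + 0.0973) = 79.4, so δw/w = 0.112.
Q is then a monomial in w, y:
δQ/Q = √((δw/w)² + (3·δy/y)²) = √(0.0125 + 0.00508) = 0.133

0.133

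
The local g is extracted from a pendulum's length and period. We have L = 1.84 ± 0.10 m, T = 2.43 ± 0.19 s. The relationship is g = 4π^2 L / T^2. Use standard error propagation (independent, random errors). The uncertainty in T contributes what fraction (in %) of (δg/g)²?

(δg/g)² = (1·δL/L)² + (-2·δT/T)²
  L term: (1×0.0543)² = 0.00295
  T term: (-2×0.0782)² = 0.0245
Total = 0.0274. Share from T = 0.0245/0.0274 = 0.892.

89.2%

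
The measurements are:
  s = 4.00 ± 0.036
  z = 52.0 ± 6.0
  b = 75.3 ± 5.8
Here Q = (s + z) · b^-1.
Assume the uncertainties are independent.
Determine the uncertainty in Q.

0.0981

Let u = s + z = 56.0. δu = √(δs² + δz²) = √(0.00130 + 36.0) = 6.00, so δu/u = 0.107.
Q is then a monomial in u, b:
δQ/Q = √((δu/u)² + (-1·δb/b)²) = √(0.0115 + 0.00593) = 0.132
Q = 0.744, so δQ = 0.132 × 0.744 = 0.0981.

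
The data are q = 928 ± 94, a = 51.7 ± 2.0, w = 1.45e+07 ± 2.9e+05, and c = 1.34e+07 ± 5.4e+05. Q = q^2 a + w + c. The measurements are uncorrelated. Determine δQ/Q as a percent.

12.7%

Let p = q^2·a = 4.45e+07. δp/p = √((2·δq/q)² + (1·δa/a)²) = √(0.0410 + 0.00150) = 0.206, so δp = 9.18e+06.
Q = p + w + c: δQ = √(δp² + δw² + δc²) = √(8.43e+13 + 8.41e+10 + 2.92e+11) = 9.2e+06
Q = 7.24e+07, so δQ/Q = 9.2e+06/7.24e+07 = 0.127.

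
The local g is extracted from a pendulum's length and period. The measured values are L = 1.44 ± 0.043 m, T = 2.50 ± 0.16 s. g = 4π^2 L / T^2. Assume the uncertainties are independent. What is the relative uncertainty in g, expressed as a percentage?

Products/powers → add relative errors in quadrature, weighted by exponent:
  (1·δL/L)² = (1×0.0299)² = 0.000892;  (-2·δT/T)² = (-2×0.0640)² = 0.0164
δg/g = √(0.0173) = 0.131

13.1%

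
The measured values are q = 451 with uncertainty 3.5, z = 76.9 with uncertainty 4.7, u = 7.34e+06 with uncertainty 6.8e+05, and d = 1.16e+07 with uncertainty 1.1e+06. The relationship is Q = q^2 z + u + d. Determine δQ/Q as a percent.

4.70%

Let p = q^2·z = 1.56e+07. δp/p = √((2·δq/q)² + (1·δz/z)²) = √(0.000241 + 0.00374) = 0.0631, so δp = 9.86e+05.
Q = p + u + d: δQ = √(δp² + δu² + δd²) = √(9.73e+11 + 4.62e+11 + 1.21e+12) = 1.63e+06
Q = 3.46e+07, so δQ/Q = 1.63e+06/3.46e+07 = 0.0470.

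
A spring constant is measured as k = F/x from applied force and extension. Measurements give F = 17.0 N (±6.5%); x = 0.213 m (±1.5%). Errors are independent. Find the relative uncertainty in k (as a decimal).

0.0667

Since k is a product/quotient, work with relative uncertainties:
  (1·δF/F)² = (1×0.0650)² = 0.00423;  (-1·δx/x)² = (-1×0.0150)² = 0.000225
δk/k = √(0.00445) = 0.0667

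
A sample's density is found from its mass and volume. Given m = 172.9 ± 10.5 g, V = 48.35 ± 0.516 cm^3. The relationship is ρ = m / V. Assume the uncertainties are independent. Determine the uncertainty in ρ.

Each factor contributes (exponent × relative error)² to (δρ/ρ)²:
  (1·δm/m)² = (1×0.0607)² = 0.00369;  (-1·δV/V)² = (-1×0.0107)² = 0.000114
δρ/ρ = √(0.00380) = 0.0617
ρ = 3.576 g/cm^3, so δρ = 0.0617 × 3.576 = 0.220 g/cm^3.

0.220 g/cm^3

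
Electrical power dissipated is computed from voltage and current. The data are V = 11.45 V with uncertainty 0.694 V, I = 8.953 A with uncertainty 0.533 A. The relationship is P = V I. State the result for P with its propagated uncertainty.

For a monomial P ∝ V, I, fractional errors add in quadrature:
  (1·δV/V)² = (1×0.0606)² = 0.00367;  (1·δI/I)² = (1×0.0595)² = 0.00354
δP/P = √(0.00722) = 0.0850
P = 102.5 W, so δP = 0.0850 × 102.5 = 8.71 W.

102.5 ± 8.71 W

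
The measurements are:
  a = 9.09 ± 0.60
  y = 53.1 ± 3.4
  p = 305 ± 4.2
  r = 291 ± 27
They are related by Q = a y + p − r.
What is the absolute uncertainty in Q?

Let w = a·y = 483. δw/w = √((1·δa/a)² + (1·δy/y)²) = √(0.00436 + 0.00410) = 0.0920, so δw = 44.4.
Q = w + p − r: δQ = √(δw² + δp² + δr²) = √(1970 + 17.6 + 729) = 52.1

52.1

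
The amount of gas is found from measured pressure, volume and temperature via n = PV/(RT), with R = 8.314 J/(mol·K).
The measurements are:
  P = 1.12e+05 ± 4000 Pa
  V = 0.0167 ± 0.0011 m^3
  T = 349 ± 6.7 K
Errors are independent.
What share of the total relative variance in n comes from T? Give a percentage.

6.16%

(δn/n)² = (1·δP/P)² + (1·δV/V)² + (-1·δT/T)²
  P term: (1×0.0357)² = 0.00128
  V term: (1×0.0659)² = 0.00434
  T term: (-1×0.0192)² = 0.000369
Total = 0.00598. Share from T = 0.000369/0.00598 = 0.0616.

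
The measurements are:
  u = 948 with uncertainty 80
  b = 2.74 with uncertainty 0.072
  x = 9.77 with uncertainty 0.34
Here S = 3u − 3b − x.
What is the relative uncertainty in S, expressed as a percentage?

For a sum/difference, combine absolute errors in quadrature:
  (3·δu)² = 57600;  (3·δb)² = 0.0467;  (δx)² = 0.116
δS = √(57600) = 240
S = 2830, so δS/S = 240/2830 = 0.0849.

8.49%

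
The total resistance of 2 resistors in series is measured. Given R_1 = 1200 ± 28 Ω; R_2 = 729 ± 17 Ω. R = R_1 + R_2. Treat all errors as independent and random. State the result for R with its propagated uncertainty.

1930 ± 32.8 Ω

Sums and differences: (δR)² = Σ (cᵢ δxᵢ)².
  (δR_1)² = 784;  (δR_2)² = 289
δR = √(1070) = 32.8 Ω
R = 1930 Ω.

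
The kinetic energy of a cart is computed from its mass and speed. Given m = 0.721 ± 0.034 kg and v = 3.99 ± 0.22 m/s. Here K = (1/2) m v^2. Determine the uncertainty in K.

Products/powers → add relative errors in quadrature, weighted by exponent:
  (1·δm/m)² = (1×0.0472)² = 0.00222;  (2·δv/v)² = (2×0.0551)² = 0.0122
δK/K = √(0.0144) = 0.120
K = 5.74 J, so δK = 0.120 × 5.74 = 0.688 J.

0.688 J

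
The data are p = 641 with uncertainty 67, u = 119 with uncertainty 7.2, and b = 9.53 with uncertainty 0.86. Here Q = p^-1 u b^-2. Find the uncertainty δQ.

0.000444

Q is a product of powers, so relative uncertainties combine in quadrature:
  (-1·δp/p)² = (-1×0.105)² = 0.0109;  (1·δu/u)² = (1×0.0605)² = 0.00366;  (-2·δb/b)² = (-2×0.0902)² = 0.0326
δQ/Q = √(0.0472) = 0.217
Q = 0.00204, so δQ = 0.217 × 0.00204 = 0.000444.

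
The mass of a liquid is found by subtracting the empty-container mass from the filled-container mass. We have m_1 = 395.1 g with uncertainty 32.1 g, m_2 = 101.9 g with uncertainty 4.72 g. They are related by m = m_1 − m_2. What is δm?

32.4 g

For a sum/difference, combine absolute errors in quadrature:
  (δm_1)² = 1030;  (δm_2)² = 22.3
δm = √(1050) = 32.4 g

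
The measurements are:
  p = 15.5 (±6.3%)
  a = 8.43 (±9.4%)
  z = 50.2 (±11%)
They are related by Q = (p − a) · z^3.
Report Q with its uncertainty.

Let u = p − a = 7.07. δu = √(δp² + δa²) = √(0.954 + 0.628) = 1.26, so δu/u = 0.178.
Q is then a monomial in u, z:
δQ/Q = √((δu/u)² + (3·δz/z)²) = √(0.0316 + 0.109) = 0.375
Q = 8.94e+05, so δQ = 0.375 × 8.94e+05 = 3.35e+05.

(8.94 ± 3.35) × 10^5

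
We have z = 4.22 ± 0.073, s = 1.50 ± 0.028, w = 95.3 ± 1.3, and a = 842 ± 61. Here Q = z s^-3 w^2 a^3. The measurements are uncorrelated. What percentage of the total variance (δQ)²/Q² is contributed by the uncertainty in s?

(δQ/Q)² = (1·δz/z)² + (-3·δs/s)² + (2·δw/w)² + (3·δa/a)²
  z term: (1×0.0173)² = 0.000299
  s term: (-3×0.0187)² = 0.00314
  w term: (2×0.0136)² = 0.000744
  a term: (3×0.0724)² = 0.0472
Total = 0.0514. Share from s = 0.00314/0.0514 = 0.0610.

6.10%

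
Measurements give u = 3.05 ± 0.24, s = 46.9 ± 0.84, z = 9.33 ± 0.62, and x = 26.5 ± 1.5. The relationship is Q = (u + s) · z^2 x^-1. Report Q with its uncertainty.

Let w = u + s = 49.9. δw = √(δu² + δs²) = √(0.0576 + 0.706) = 0.874, so δw/w = 0.0175.
Q is then a monomial in w, z, x:
δQ/Q = √((δw/w)² + (2·δz/z)² + (-1·δx/x)²) = √(0.000306 + 0.0177 + 0.00320) = 0.146
Q = 164, so δQ = 0.146 × 164 = 23.9.

164 ± 23.9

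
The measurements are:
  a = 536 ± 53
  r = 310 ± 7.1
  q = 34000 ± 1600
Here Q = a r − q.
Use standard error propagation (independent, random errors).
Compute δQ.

16900

Let p = a·r = 1.66e+05. δp/p = √((1·δa/a)² + (1·δr/r)²) = √(0.00978 + 0.000525) = 0.101, so δp = 16900.
Q = p − q: δQ = √(δp² + δq²) = √(2.84e+08 + 2.56e+06) = 16900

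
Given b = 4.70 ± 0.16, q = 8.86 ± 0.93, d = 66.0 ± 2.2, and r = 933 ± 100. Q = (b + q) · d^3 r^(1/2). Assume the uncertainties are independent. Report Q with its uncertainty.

(1.19 ± 0.158) × 10^8

Let u = b + q = 13.6. δu = √(δb² + δq²) = √(0.0256 + 0.865) = 0.944, so δu/u = 0.0696.
Q is then a monomial in u, d, r:
δQ/Q = √((δu/u)² + (3·δd/d)² + (½·δr/r)²) = √(0.00484 + 0.0100 + 0.00287) = 0.133
Q = 1.19e+08, so δQ = 0.133 × 1.19e+08 = 1.58e+07.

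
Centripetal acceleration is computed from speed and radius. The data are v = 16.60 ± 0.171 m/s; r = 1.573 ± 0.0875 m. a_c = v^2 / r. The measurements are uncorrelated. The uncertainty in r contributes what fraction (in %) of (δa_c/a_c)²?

(δa_c/a_c)² = (2·δv/v)² + (-1·δr/r)²
  v term: (2×0.0103)² = 0.000424
  r term: (-1×0.0556)² = 0.00309
Total = 0.00352. Share from r = 0.00309/0.00352 = 0.879.

87.9%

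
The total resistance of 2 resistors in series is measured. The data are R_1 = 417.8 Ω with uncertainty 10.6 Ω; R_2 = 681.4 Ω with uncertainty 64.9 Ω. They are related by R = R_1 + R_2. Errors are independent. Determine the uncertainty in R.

Absolute uncertainties add in quadrature for a linear combination:
  (δR_1)² = 112;  (δR_2)² = 4210
δR = √(4320) = 65.8 Ω

65.8 Ω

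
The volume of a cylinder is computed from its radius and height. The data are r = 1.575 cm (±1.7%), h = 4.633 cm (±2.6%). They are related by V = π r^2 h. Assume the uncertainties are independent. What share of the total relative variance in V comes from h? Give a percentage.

(δV/V)² = (2·δr/r)² + (1·δh/h)²
  r term: (2×0.0170)² = 0.00116
  h term: (1×0.0260)² = 0.000676
Total = 0.00183. Share from h = 0.000676/0.00183 = 0.369.

36.9%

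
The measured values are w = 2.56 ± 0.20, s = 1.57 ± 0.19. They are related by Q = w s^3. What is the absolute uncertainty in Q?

Relative error in a monomial: (δQ/Q)² = Σ (nᵢ · δxᵢ/xᵢ)².
  (1·δw/w)² = (1×0.0781)² = 0.00610;  (3·δs/s)² = (3×0.121)² = 0.132
δQ/Q = √(0.138) = 0.371
Q = 9.91, so δQ = 0.371 × 9.91 = 3.68.

3.68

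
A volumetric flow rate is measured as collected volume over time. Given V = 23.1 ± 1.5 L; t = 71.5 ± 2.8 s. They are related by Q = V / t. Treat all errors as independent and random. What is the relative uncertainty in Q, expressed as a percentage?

For a monomial Q ∝ V, t^-1, fractional errors add in quadrature:
  (1·δV/V)² = (1×0.0649)² = 0.00422;  (-1·δt/t)² = (-1×0.0392)² = 0.00153
δQ/Q = √(0.00575) = 0.0758

7.58%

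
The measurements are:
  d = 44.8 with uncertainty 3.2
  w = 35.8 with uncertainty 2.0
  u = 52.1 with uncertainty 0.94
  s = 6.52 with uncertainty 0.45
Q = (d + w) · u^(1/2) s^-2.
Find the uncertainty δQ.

Let h = d + w = 80.6. δh = √(δd² + δw²) = √(10.2 + 4.00) = 3.77, so δh/h = 0.0468.
Q is then a monomial in h, u, s:
δQ/Q = √((δh/h)² + (½·δu/u)² + (-2·δs/s)²) = √(0.00219 + 8.14e-05 + 0.0191) = 0.146
Q = 13.7, so δQ = 0.146 × 13.7 = 2.00.

2.00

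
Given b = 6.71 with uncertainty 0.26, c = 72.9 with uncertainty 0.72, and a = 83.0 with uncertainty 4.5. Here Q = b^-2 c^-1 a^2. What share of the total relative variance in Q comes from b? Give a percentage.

(δQ/Q)² = (-2·δb/b)² + (-1·δc/c)² + (2·δa/a)²
  b term: (-2×0.0387)² = 0.00601
  c term: (-1×0.00988)² = 9.75e-05
  a term: (2×0.0542)² = 0.0118
Total = 0.0179. Share from b = 0.00601/0.0179 = 0.336.

33.6%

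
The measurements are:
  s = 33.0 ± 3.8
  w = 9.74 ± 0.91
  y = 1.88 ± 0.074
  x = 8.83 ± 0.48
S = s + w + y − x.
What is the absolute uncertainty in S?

3.94

For a sum/difference, combine absolute errors in quadrature:
  (δs)² = 14.4;  (δw)² = 0.828;  (δy)² = 0.00548;  (δx)² = 0.230
δS = √(15.5) = 3.94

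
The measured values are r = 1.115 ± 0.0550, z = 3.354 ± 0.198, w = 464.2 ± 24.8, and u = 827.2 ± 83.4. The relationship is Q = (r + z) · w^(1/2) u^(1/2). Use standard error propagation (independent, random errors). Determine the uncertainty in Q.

Let h = r + z = 4.469. δh = √(δr² + δz²) = √(0.00302 + 0.0392) = 0.205, so δh/h = 0.0460.
Q is then a monomial in h, w, u:
δQ/Q = √((δh/h)² + (½·δw/w)² + (½·δu/u)²) = √(0.00211 + 0.000714 + 0.00254) = 0.0733
Q = 2769, so δQ = 0.0733 × 2769 = 203.

203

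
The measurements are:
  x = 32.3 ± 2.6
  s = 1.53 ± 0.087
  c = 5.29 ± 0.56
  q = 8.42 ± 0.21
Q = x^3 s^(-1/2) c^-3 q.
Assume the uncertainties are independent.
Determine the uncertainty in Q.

Q is a product of powers, so relative uncertainties combine in quadrature:
  (3·δx/x)² = (3×0.0805)² = 0.0583;  (−½·δs/s)² = (-0.5×0.0569)² = 0.000808;  (-3·δc/c)² = (-3×0.106)² = 0.101;  (1·δq/q)² = (1×0.0249)² = 0.000622
δQ/Q = √(0.161) = 0.401
Q = 1550, so δQ = 0.401 × 1550 = 621.

621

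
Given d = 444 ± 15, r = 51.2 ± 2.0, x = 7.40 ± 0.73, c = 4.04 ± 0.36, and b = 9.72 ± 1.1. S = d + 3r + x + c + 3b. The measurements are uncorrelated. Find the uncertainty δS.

16.5

Sums and differences: (δS)² = Σ (cᵢ δxᵢ)².
  (δd)² = 225;  (3·δr)² = 36.0;  (δx)² = 0.533;  (δc)² = 0.130;  (3·δb)² = 10.9
δS = √(273) = 16.5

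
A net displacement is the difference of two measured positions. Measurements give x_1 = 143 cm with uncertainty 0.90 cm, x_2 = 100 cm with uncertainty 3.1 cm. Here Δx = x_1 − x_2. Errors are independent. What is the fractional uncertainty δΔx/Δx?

0.0751

Δx is a linear combination, so absolute uncertainties add in quadrature:
  (δx_1)² = 0.810;  (δx_2)² = 9.61
δΔx = √(10.4) = 3.23 cm
Δx = 43.0 cm, so δΔx/Δx = 3.23/43.0 = 0.0751.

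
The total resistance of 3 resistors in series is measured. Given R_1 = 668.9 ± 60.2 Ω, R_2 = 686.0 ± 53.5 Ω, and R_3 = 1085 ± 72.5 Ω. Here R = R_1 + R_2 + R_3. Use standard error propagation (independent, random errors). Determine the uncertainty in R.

For a sum/difference, combine absolute errors in quadrature:
  (δR_1)² = 3620;  (δR_2)² = 2860;  (δR_3)² = 5260
δR = √(11700) = 108 Ω

108 Ω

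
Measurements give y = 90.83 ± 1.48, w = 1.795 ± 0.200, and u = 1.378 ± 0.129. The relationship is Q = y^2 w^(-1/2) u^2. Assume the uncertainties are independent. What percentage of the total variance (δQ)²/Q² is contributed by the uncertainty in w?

7.91%

(δQ/Q)² = (2·δy/y)² + (−½·δw/w)² + (2·δu/u)²
  y term: (2×0.0163)² = 0.00106
  w term: (-0.5×0.111)² = 0.00310
  u term: (2×0.0936)² = 0.0351
Total = 0.0392. Share from w = 0.00310/0.0392 = 0.0791.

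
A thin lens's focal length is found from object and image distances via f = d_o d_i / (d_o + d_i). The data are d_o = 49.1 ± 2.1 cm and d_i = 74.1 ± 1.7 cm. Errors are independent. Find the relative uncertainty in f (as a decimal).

0.0273

∂f/∂d_o = (d_i/(d_o+d_i))² = 0.362;  ∂f/∂d_i = (d_o/(d_o+d_i))² = 0.159
δf = √((∂f/∂d_o · δd_o)² + (∂f/∂d_i · δd_i)²) = √(0.577 + 0.0729) = 0.806 cm
f = 29.5 cm, so δf/f = 0.806/29.5 = 0.0273.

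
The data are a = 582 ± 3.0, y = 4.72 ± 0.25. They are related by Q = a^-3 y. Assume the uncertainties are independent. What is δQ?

Each factor contributes (exponent × relative error)² to (δQ/Q)²:
  (-3·δa/a)² = (-3×0.00515)² = 0.000239;  (1·δy/y)² = (1×0.0530)² = 0.00281
δQ/Q = √(0.00304) = 0.0552
Q = 2.39e-08, so δQ = 0.0552 × 2.39e-08 = 1.32e-09.

1.32e-09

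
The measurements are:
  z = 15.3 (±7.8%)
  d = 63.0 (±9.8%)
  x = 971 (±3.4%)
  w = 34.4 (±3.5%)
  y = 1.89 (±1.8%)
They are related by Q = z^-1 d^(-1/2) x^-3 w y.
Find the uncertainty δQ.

8.36e-11

Q is a product of powers, so relative uncertainties combine in quadrature:
  (-1·δz/z)² = (-1×0.0780)² = 0.00608;  (−½·δd/d)² = (-0.5×0.0980)² = 0.00240;  (-3·δx/x)² = (-3×0.0340)² = 0.0104;  (1·δw/w)² = (1×0.0350)² = 0.00123;  (1·δy/y)² = (1×0.0180)² = 0.000324
δQ/Q = √(0.0204) = 0.143
Q = 5.85e-10, so δQ = 0.143 × 5.85e-10 = 8.36e-11.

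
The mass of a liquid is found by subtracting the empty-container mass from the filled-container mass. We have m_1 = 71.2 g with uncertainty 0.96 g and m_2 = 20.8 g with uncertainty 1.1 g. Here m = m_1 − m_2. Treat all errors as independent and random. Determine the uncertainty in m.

1.46 g

For a sum/difference, combine absolute errors in quadrature:
  (δm_1)² = 0.922;  (δm_2)² = 1.21
δm = √(2.13) = 1.46 g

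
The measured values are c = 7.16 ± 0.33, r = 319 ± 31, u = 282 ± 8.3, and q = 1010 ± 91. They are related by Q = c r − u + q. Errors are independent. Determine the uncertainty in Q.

Let p = c·r = 2280. δp/p = √((1·δc/c)² + (1·δr/r)²) = √(0.00212 + 0.00944) = 0.108, so δp = 246.
Q = p − u + q: δQ = √(δp² + δu² + δq²) = √(60300 + 68.9 + 8280) = 262

262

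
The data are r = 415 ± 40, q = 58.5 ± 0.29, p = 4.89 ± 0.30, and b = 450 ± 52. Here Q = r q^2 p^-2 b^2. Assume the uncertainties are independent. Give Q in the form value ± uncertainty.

(1.20 ± 0.336) × 10^10

Each factor contributes (exponent × relative error)² to (δQ/Q)²:
  (1·δr/r)² = (1×0.0964)² = 0.00929;  (2·δq/q)² = (2×0.00496)² = 9.83e-05;  (-2·δp/p)² = (-2×0.0613)² = 0.0151;  (2·δb/b)² = (2×0.116)² = 0.0534
δQ/Q = √(0.0779) = 0.279
Q = 1.2e+10, so δQ = 0.279 × 1.2e+10 = 3.36e+09.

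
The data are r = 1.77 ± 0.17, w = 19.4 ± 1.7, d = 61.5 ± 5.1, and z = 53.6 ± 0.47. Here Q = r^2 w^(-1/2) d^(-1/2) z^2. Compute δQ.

52.7

For a monomial Q ∝ r^2, w^(-1/2), d^(-1/2), z^2, fractional errors add in quadrature:
  (2·δr/r)² = (2×0.0960)² = 0.0369;  (−½·δw/w)² = (-0.5×0.0876)² = 0.00192;  (−½·δd/d)² = (-0.5×0.0829)² = 0.00172;  (2·δz/z)² = (2×0.00877)² = 0.000308
δQ/Q = √(0.0408) = 0.202
Q = 261, so δQ = 0.202 × 261 = 52.7.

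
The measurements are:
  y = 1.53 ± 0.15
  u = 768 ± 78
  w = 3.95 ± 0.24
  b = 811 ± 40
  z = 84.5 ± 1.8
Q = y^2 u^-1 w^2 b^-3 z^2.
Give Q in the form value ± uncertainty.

(6.37 ± 1.88) × 10^-7

Since Q is a product/quotient, work with relative uncertainties:
  (2·δy/y)² = (2×0.0980)² = 0.0384;  (-1·δu/u)² = (-1×0.102)² = 0.0103;  (2·δw/w)² = (2×0.0608)² = 0.0148;  (-3·δb/b)² = (-3×0.0493)² = 0.0219;  (2·δz/z)² = (2×0.0213)² = 0.00182
δQ/Q = √(0.0872) = 0.295
Q = 6.37e-07, so δQ = 0.295 × 6.37e-07 = 1.88e-07.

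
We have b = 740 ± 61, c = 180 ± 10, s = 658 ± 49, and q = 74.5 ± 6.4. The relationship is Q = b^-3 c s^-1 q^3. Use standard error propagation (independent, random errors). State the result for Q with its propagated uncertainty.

Products/powers → add relative errors in quadrature, weighted by exponent:
  (-3·δb/b)² = (-3×0.0824)² = 0.0612;  (1·δc/c)² = (1×0.0556)² = 0.00309;  (-1·δs/s)² = (-1×0.0745)² = 0.00555;  (3·δq/q)² = (3×0.0859)² = 0.0664
δQ/Q = √(0.136) = 0.369
Q = 0.000279, so δQ = 0.369 × 0.000279 = 0.000103.

0.000279 ± 0.000103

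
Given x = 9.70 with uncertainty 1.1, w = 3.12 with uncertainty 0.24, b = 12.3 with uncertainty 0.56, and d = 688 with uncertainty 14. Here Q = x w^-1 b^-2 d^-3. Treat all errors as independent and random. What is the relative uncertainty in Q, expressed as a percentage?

17.5%

Relative error in a monomial: (δQ/Q)² = Σ (nᵢ · δxᵢ/xᵢ)².
  (1·δx/x)² = (1×0.113)² = 0.0129;  (-1·δw/w)² = (-1×0.0769)² = 0.00592;  (-2·δb/b)² = (-2×0.0455)² = 0.00829;  (-3·δd/d)² = (-3×0.0203)² = 0.00373
δQ/Q = √(0.0308) = 0.175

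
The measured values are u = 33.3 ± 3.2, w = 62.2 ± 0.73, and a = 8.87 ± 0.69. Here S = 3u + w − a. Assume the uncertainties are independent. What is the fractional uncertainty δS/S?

For a sum/difference, combine absolute errors in quadrature:
  (3·δu)² = 92.2;  (δw)² = 0.533;  (δa)² = 0.476
δS = √(93.2) = 9.65
S = 153, so δS/S = 9.65/153 = 0.0630.

0.0630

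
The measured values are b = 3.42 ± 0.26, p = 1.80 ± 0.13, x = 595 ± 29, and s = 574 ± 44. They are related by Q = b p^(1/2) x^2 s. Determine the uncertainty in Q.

Relative error in a monomial: (δQ/Q)² = Σ (nᵢ · δxᵢ/xᵢ)².
  (1·δb/b)² = (1×0.0760)² = 0.00578;  (½·δp/p)² = (0.5×0.0722)² = 0.00130;  (2·δx/x)² = (2×0.0487)² = 0.00950;  (1·δs/s)² = (1×0.0767)² = 0.00588
δQ/Q = √(0.0225) = 0.150
Q = 9.32e+08, so δQ = 0.150 × 9.32e+08 = 1.4e+08.

1.4e+08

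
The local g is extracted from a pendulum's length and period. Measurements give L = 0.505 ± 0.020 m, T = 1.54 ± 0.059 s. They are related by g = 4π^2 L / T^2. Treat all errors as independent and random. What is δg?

For a monomial g ∝ L, T^-2, fractional errors add in quadrature:
  (1·δL/L)² = (1×0.0396)² = 0.00157;  (-2·δT/T)² = (-2×0.0383)² = 0.00587
δg/g = √(0.00744) = 0.0863
g = 8.41 m/s^2, so δg = 0.0863 × 8.41 = 0.725 m/s^2.

0.725 m/s^2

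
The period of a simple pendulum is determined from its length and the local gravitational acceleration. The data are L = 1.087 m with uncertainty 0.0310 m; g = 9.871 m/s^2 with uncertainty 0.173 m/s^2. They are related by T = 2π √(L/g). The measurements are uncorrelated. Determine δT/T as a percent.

1.67%

Each factor contributes (exponent × relative error)² to (δT/T)²:
  (½·δL/L)² = (0.5×0.0285)² = 0.000203;  (−½·δg/g)² = (-0.5×0.0175)² = 7.68e-05
δT/T = √(0.000280) = 0.0167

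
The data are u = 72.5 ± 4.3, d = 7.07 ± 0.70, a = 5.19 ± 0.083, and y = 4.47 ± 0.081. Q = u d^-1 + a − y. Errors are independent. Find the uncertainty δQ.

Let p = u·d^-1 = 10.3. δp/p = √((1·δu/u)² + (-1·δd/d)²) = √(0.00352 + 0.00980) = 0.115, so δp = 1.18.
Q = p + a − y: δQ = √(δp² + δa² + δy²) = √(1.40 + 0.00689 + 0.00656) = 1.19

1.19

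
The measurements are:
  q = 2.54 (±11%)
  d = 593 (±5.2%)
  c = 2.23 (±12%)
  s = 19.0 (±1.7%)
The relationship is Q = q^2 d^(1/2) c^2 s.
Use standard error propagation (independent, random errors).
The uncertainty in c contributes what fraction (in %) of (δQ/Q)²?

(δQ/Q)² = (2·δq/q)² + (½·δd/d)² + (2·δc/c)² + (1·δs/s)²
  q term: (2×0.110)² = 0.0484
  d term: (0.5×0.0520)² = 0.000676
  c term: (2×0.120)² = 0.0576
  s term: (1×0.0170)² = 0.000289
Total = 0.107. Share from c = 0.0576/0.107 = 0.538.

53.8%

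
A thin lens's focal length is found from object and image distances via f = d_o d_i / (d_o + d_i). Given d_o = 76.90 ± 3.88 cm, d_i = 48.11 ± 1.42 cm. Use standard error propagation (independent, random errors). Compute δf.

0.787 cm

∂f/∂d_o = (d_i/(d_o+d_i))² = 0.148;  ∂f/∂d_i = (d_o/(d_o+d_i))² = 0.378
δf = √((∂f/∂d_o · δd_o)² + (∂f/∂d_i · δd_i)²) = √(0.330 + 0.289) = 0.787 cm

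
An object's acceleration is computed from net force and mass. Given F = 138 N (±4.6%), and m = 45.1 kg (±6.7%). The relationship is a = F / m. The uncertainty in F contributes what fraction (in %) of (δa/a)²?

32.0%

(δa/a)² = (1·δF/F)² + (-1·δm/m)²
  F term: (1×0.0460)² = 0.00212
  m term: (-1×0.0670)² = 0.00449
Total = 0.00661. Share from F = 0.00212/0.00661 = 0.320.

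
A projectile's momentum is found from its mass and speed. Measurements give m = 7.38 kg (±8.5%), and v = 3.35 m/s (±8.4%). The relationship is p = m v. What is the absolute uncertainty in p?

2.95 kg·m/s

Each factor contributes (exponent × relative error)² to (δp/p)²:
  (1·δm/m)² = (1×0.0850)² = 0.00723;  (1·δv/v)² = (1×0.0840)² = 0.00706
δp/p = √(0.0143) = 0.120
p = 24.7 kg·m/s, so δp = 0.120 × 24.7 = 2.95 kg·m/s.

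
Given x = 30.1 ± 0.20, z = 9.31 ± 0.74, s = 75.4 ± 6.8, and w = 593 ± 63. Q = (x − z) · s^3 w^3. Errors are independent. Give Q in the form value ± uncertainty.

(1.86 ± 0.780) × 10^15

Let u = x − z = 20.8. δu = √(δx² + δz²) = √(0.0400 + 0.548) = 0.767, so δu/u = 0.0369.
Q is then a monomial in u, s, w:
δQ/Q = √((δu/u)² + (3·δs/s)² + (3·δw/w)²) = √(0.00136 + 0.0732 + 0.102) = 0.420
Q = 1.86e+15, so δQ = 0.420 × 1.86e+15 = 7.8e+14.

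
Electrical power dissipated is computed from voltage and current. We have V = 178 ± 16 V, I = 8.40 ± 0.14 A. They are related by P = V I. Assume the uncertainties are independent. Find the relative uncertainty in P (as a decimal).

0.0914

Since P is a product/quotient, work with relative uncertainties:
  (1·δV/V)² = (1×0.0899)² = 0.00808;  (1·δI/I)² = (1×0.0167)² = 0.000278
δP/P = √(0.00836) = 0.0914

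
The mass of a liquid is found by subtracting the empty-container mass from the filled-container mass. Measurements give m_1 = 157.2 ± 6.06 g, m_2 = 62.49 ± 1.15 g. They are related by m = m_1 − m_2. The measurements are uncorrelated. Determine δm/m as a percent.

6.51%

m is a linear combination, so absolute uncertainties add in quadrature:
  (δm_1)² = 36.7;  (δm_2)² = 1.32
δm = √(38.0) = 6.17 g
m = 94.71 g, so δm/m = 6.17/94.71 = 0.0651.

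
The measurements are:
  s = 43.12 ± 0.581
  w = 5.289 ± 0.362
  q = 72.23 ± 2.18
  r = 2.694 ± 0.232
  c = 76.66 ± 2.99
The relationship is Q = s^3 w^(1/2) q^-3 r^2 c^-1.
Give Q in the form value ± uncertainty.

Each factor contributes (exponent × relative error)² to (δQ/Q)²:
  (3·δs/s)² = (3×0.0135)² = 0.00163;  (½·δw/w)² = (0.5×0.0684)² = 0.00117;  (-3·δq/q)² = (-3×0.0302)² = 0.00820;  (2·δr/r)² = (2×0.0861)² = 0.0297;  (-1·δc/c)² = (-1×0.0390)² = 0.00152
δQ/Q = √(0.0422) = 0.205
Q = 0.04632, so δQ = 0.205 × 0.04632 = 0.00951.

0.04632 ± 0.00951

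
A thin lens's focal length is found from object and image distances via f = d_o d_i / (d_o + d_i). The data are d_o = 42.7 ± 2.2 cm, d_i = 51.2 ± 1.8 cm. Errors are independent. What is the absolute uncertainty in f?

0.753 cm

∂f/∂d_o = (d_i/(d_o+d_i))² = 0.297;  ∂f/∂d_i = (d_o/(d_o+d_i))² = 0.207
δf = √((∂f/∂d_o · δd_o)² + (∂f/∂d_i · δd_i)²) = √(0.428 + 0.139) = 0.753 cm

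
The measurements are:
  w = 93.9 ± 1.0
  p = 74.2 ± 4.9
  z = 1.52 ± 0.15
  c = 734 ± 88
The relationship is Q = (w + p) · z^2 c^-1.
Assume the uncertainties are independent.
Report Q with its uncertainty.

0.529 ± 0.123

Let u = w + p = 168. δu = √(δw² + δp²) = √(1.00 + 24.0) = 5.00, so δu/u = 0.0298.
Q is then a monomial in u, z, c:
δQ/Q = √((δu/u)² + (2·δz/z)² + (-1·δc/c)²) = √(0.000885 + 0.0390 + 0.0144) = 0.233
Q = 0.529, so δQ = 0.233 × 0.529 = 0.123.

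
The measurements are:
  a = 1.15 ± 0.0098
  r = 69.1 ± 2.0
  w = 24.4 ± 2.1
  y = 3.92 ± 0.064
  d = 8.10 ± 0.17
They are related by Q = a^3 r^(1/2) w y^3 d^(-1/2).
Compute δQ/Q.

For a monomial Q ∝ a^3, r^(1/2), w, y^3, d^(-1/2), fractional errors add in quadrature:
  (3·δa/a)² = (3×0.00852)² = 0.000654;  (½·δr/r)² = (0.5×0.0289)² = 0.000209;  (1·δw/w)² = (1×0.0861)² = 0.00741;  (3·δy/y)² = (3×0.0163)² = 0.00240;  (−½·δd/d)² = (-0.5×0.0210)² = 0.000110
δQ/Q = √(0.0108) = 0.104

0.104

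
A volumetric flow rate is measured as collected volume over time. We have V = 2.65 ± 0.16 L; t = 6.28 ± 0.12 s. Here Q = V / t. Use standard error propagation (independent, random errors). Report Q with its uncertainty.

For a monomial Q ∝ V, t^-1, fractional errors add in quadrature:
  (1·δV/V)² = (1×0.0604)² = 0.00365;  (-1·δt/t)² = (-1×0.0191)² = 0.000365
δQ/Q = √(0.00401) = 0.0633
Q = 0.422 L/s, so δQ = 0.0633 × 0.422 = 0.0267 L/s.

0.422 ± 0.0267 L/s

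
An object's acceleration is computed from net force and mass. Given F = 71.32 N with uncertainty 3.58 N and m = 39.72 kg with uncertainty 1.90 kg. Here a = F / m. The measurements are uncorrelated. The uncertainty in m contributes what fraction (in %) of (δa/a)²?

(δa/a)² = (1·δF/F)² + (-1·δm/m)²
  F term: (1×0.0502)² = 0.00252
  m term: (-1×0.0478)² = 0.00229
Total = 0.00481. Share from m = 0.00229/0.00481 = 0.476.

47.6%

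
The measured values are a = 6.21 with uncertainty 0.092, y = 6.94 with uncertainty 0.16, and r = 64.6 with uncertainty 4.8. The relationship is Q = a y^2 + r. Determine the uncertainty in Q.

15.3

Let p = a·y^2 = 299. δp/p = √((1·δa/a)² + (2·δy/y)²) = √(0.000219 + 0.00213) = 0.0484, so δp = 14.5.
Q = p + r: δQ = √(δp² + δr²) = √(210 + 23.0) = 15.3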